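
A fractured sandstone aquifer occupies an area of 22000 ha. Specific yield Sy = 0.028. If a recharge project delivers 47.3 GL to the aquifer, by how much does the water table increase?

A = 22000 ha = 2.2 × 10^8 m²
ΔV = 47.3 GL = 4.73 × 10^7 m³
Δh = ΔV / (Sy × A) = 4.73 × 10^7 m³ / (0.028 × 2.2 × 10^8 m²) = 7.679 m

Δh ≈ 7.68 m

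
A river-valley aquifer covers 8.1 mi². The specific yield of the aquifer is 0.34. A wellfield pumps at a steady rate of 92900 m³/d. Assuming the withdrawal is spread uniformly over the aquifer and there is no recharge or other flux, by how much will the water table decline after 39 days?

A = 8.1 mi² = 2.098 × 10^7 m²
ΔV = Q × t = 92900 m³/d × 39 d = 3.623 × 10^6 m³
Δh = ΔV / (Sy × A) = 3.623 × 10^6 / (0.34 × 2.098 × 10^7) = 0.5079 m

Δh ≈ 0.508 m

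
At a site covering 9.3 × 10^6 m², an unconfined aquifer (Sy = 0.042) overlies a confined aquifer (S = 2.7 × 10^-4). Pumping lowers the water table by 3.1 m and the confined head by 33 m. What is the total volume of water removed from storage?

ΔV ≈ 1.29 × 10^6 m³

Unconfined: ΔV_u = Sy × A × Δh_u = 0.042 × 9.3 × 10^6 × 3.1 = 1.211 × 10^6 m³
Confined: ΔV_c = S × A × Δh_c = 2.7 × 10^-4 × 9.3 × 10^6 × 33 = 82860 m³
Total ΔV = 1.211 × 10^6 + 82860 = 1.294 × 10^6 m³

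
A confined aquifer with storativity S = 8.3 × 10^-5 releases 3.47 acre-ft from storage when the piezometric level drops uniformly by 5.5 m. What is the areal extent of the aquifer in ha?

A ≈ 938 ha

ΔV = 3.47 acre-ft = 4280 m³
A = ΔV / (S × Δh) = 4280 / (8.3 × 10^-5 × 5.5) = 9.376 × 10^6 m²
A = 9.376 × 10^6 m² = 937.6 ha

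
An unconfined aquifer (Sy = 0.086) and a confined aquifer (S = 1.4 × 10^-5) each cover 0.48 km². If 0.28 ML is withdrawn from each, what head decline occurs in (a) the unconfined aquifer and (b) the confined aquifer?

Δh_u ≈ 0.00678 m; Δh_c ≈ 41.7 m

A = 0.48 km² = 4.8 × 10^5 m²
ΔV = 0.28 ML = 280 m³
Unconfined: Δh_u = ΔV/(Sy·A) = 280/(0.086 × 4.8 × 10^5) = 0.006783 m
Confined: Δh_c = ΔV/(S·A) = 280/(1.4 × 10^-5 × 4.8 × 10^5) = 41.67 m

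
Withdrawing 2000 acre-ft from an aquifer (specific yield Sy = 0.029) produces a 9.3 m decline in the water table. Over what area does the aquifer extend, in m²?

A ≈ 9.15 × 10^6 m²

ΔV = 2000 acre-ft = 2.467 × 10^6 m³
A = ΔV / (Sy × Δh) = 2.467 × 10^6 / (0.029 × 9.3) = 9.147 × 10^6 m²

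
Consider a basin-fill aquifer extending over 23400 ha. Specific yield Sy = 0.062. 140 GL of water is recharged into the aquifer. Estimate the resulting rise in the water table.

Δh ≈ 9.65 m

A = 23400 ha = 2.34 × 10^8 m²
ΔV = 140 GL = 1.4 × 10^8 m³
Δh = ΔV / (Sy × A) = 1.4 × 10^8 m³ / (0.062 × 2.34 × 10^8 m²) = 9.65 m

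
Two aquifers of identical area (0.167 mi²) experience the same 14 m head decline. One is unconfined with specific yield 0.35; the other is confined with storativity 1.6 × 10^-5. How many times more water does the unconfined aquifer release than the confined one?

ΔV_u / ΔV_c ≈ 21900

A = 0.167 mi² = 4.325 × 10^5 m²
Unconfined: ΔV_u = Sy × A × Δh = 0.35 × 4.325 × 10^5 × 14 = 2.119 × 10^6 m³
Confined: ΔV_c = S × A × Δh = 1.6 × 10^-5 × 4.325 × 10^5 × 14 = 96.89 m³
Ratio = ΔV_u / ΔV_c = Sy / S = 0.35 / 1.6 × 10^-5 = 21870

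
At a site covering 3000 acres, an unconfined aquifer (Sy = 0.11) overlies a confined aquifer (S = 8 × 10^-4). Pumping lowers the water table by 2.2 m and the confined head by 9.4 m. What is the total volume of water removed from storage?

ΔV ≈ 3.03 × 10^6 m³

A = 3000 acres = 1.214 × 10^7 m²
Unconfined: ΔV_u = Sy × A × Δh_u = 0.11 × 1.214 × 10^7 × 2.2 = 2.938 × 10^6 m³
Confined: ΔV_c = S × A × Δh_c = 8 × 10^-4 × 1.214 × 10^7 × 9.4 = 91300 m³
Total ΔV = 2.938 × 10^6 + 91300 = 3.029 × 10^6 m³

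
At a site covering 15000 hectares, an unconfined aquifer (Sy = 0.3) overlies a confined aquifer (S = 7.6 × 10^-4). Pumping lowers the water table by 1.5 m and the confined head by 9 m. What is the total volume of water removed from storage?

ΔV ≈ 6.85 × 10^7 m³

A = 15000 hectares = 1.5 × 10^8 m²
Unconfined: ΔV_u = Sy × A × Δh_u = 0.3 × 1.5 × 10^8 × 1.5 = 6.75 × 10^7 m³
Confined: ΔV_c = S × A × Δh_c = 7.6 × 10^-4 × 1.5 × 10^8 × 9 = 1.026 × 10^6 m³
Total ΔV = 6.75 × 10^7 + 1.026 × 10^6 = 6.853 × 10^7 m³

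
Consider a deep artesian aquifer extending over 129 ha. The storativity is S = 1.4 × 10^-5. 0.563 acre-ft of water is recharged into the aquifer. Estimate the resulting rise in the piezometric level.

A = 129 ha = 1.29 × 10^6 m²
ΔV = 0.563 acre-ft = 694.5 m³
Δh = ΔV / (S × A) = 694.5 m³ / (1.4 × 10^-5 × 1.29 × 10^6 m²) = 38.45 m

Δh ≈ 38.5 m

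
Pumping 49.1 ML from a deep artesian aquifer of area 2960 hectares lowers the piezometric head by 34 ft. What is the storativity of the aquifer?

S ≈ 1.6 × 10^-4

A = 2960 hectares = 2.96 × 10^7 m²
Δh = 34 ft = 10.36 m
ΔV = 49.1 ML = 49100 m³
S = ΔV / (A × Δh) = 49100 m³ / (2.96 × 10^7 m² × 10.36 m) = 1.601 × 10^-4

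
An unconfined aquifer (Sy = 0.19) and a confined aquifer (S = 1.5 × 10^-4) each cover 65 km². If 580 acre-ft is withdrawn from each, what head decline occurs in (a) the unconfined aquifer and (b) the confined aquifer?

A = 65 km² = 6.5 × 10^7 m²
ΔV = 580 acre-ft = 7.154 × 10^5 m³
Unconfined: Δh_u = ΔV/(Sy·A) = 7.154 × 10^5/(0.19 × 6.5 × 10^7) = 0.05793 m
Confined: Δh_c = ΔV/(S·A) = 7.154 × 10^5/(1.5 × 10^-4 × 6.5 × 10^7) = 73.38 m

Δh_u ≈ 0.0579 m; Δh_c ≈ 73.4 m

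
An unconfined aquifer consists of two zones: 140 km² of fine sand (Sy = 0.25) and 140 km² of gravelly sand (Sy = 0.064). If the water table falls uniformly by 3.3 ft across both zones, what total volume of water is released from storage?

ΔV ≈ 4.42 × 10^7 m³

A₁ = 140 km² = 1.4 × 10^8 m²; A₂ = 140 km² = 1.4 × 10^8 m²
Δh = 3.3 ft = 1.006 m
ΔV₁ = 0.25 × 1.4 × 10^8 × 1.006 = 3.52 × 10^7 m³
ΔV₂ = 0.064 × 1.4 × 10^8 × 1.006 = 9.012 × 10^6 m³
ΔV = ΔV₁ + ΔV₂ = 4.422 × 10^7 m³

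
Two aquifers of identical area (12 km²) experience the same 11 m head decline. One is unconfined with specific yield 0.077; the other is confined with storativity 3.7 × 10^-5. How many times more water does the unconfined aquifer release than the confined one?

ΔV_u / ΔV_c ≈ 2080

A = 12 km² = 1.2 × 10^7 m²
Unconfined: ΔV_u = Sy × A × Δh = 0.077 × 1.2 × 10^7 × 11 = 1.016 × 10^7 m³
Confined: ΔV_c = S × A × Δh = 3.7 × 10^-5 × 1.2 × 10^7 × 11 = 4884 m³
Ratio = ΔV_u / ΔV_c = Sy / S = 0.077 / 3.7 × 10^-5 = 2081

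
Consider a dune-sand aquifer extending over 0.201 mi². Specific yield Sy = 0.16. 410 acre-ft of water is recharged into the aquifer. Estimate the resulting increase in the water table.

Δh ≈ 6.07 m

A = 0.201 mi² = 5.206 × 10^5 m²
ΔV = 410 acre-ft = 5.057 × 10^5 m³
Δh = ΔV / (Sy × A) = 5.057 × 10^5 m³ / (0.16 × 5.206 × 10^5 m²) = 6.072 m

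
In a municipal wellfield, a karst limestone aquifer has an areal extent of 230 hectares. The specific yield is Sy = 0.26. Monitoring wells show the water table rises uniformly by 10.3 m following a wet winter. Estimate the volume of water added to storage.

ΔV ≈ 6.16 × 10^6 m³

A = 230 hectares = 2.3 × 10^6 m²
ΔV = Sy × A × Δh = 0.26 × 2.3 × 10^6 m² × 10.3 m = 6.159 × 10^6 m³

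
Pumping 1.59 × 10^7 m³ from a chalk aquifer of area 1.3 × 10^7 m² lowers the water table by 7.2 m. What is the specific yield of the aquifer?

Sy = ΔV / (A × Δh) = 1.59 × 10^7 m³ / (1.3 × 10^7 m² × 7.2 m) = 0.1699

Sy ≈ 0.17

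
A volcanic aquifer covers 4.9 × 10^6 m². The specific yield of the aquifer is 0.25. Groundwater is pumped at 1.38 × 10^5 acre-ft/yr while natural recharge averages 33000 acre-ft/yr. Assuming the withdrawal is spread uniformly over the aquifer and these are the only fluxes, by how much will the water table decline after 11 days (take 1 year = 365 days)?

Δh ≈ 3.19 m

Net abstraction = 1.38 × 10^5 − 33000 = 1.05 × 10^5 acre-ft/yr
Q_net = 1.05 × 10^5 acre-ft/yr = 3.548 × 10^5 m³/d
ΔV = Q × t = 3.548 × 10^5 m³/d × 11 d = 3.903 × 10^6 m³
Δh = ΔV / (Sy × A) = 3.903 × 10^6 / (0.25 × 4.9 × 10^6) = 3.186 m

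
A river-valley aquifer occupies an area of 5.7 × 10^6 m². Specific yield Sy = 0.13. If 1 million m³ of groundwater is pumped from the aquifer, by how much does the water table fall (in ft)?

ΔV = 1 million m³ = 1 × 10^6 m³
Δh = ΔV / (Sy × A) = 1 × 10^6 m³ / (0.13 × 5.7 × 10^6 m²) = 1.35 m
Δh = 1.35 m = 4.428 ft

Δh ≈ 4.43 ft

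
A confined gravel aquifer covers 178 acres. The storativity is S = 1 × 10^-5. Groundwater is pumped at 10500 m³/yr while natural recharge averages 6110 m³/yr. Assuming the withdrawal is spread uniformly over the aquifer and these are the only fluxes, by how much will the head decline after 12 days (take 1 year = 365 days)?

A = 178 acres = 7.203 × 10^5 m²
Net abstraction = 10500 − 6110 = 4390 m³/yr
Q_net = 4390 m³/yr = 12.03 m³/d
ΔV = Q × t = 12.03 m³/d × 12 d = 144.3 m³
Δh = ΔV / (S × A) = 144.3 / (1 × 10^-5 × 7.203 × 10^5) = 20.04 m

Δh ≈ 20 m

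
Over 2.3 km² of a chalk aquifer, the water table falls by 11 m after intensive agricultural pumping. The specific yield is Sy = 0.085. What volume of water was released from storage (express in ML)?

A = 2.3 km² = 2.3 × 10^6 m²
ΔV = Sy × A × Δh = 0.085 × 2.3 × 10^6 m² × 11 m = 2.151 × 10^6 m³
ΔV = 2.151 × 10^6 m³ = 2150 ML

ΔV ≈ 2150 ML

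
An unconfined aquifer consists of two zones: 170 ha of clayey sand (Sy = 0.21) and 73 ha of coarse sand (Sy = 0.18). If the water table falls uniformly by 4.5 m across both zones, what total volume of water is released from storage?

A₁ = 170 ha = 1.7 × 10^6 m²; A₂ = 73 ha = 7.3 × 10^5 m²
ΔV₁ = 0.21 × 1.7 × 10^6 × 4.5 = 1.607 × 10^6 m³
ΔV₂ = 0.18 × 7.3 × 10^5 × 4.5 = 5.913 × 10^5 m³
ΔV = ΔV₁ + ΔV₂ = 2.198 × 10^6 m³

ΔV ≈ 2.2 × 10^6 m³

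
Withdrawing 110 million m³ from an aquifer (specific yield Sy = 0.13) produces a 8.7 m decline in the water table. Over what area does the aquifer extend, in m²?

ΔV = 110 million m³ = 1.1 × 10^8 m³
A = ΔV / (Sy × Δh) = 1.1 × 10^8 / (0.13 × 8.7) = 9.726 × 10^7 m²

A ≈ 9.73 × 10^7 m²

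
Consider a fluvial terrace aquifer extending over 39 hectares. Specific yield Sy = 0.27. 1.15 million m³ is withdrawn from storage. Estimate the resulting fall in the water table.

A = 39 hectares = 3.9 × 10^5 m²
ΔV = 1.15 million m³ = 1.15 × 10^6 m³
Δh = ΔV / (Sy × A) = 1.15 × 10^6 m³ / (0.27 × 3.9 × 10^5 m²) = 10.92 m

Δh ≈ 10.9 m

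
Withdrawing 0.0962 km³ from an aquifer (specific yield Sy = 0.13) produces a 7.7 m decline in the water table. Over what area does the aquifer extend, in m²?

A ≈ 9.61 × 10^7 m²

ΔV = 0.0962 km³ = 9.62 × 10^7 m³
A = ΔV / (Sy × Δh) = 9.62 × 10^7 / (0.13 × 7.7) = 9.61 × 10^7 m²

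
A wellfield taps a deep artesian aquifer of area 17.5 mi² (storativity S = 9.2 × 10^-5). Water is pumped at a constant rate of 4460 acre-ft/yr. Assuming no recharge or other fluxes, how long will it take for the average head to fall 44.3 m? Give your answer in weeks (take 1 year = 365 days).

t ≈ 1.75 weeks

A = 17.5 mi² = 4.532 × 10^7 m²
ΔV = S × A × Δh = 9.2 × 10^-5 × 4.532 × 10^7 × 44.3 = 1.847 × 10^5 m³
Q = 4460 acre-ft/yr = 15070 m³/d
t = ΔV / Q = 1.847 × 10^5 m³ / 15070 m³/d = 12.26 d
t = 12.26 d ≈ 1.751 weeks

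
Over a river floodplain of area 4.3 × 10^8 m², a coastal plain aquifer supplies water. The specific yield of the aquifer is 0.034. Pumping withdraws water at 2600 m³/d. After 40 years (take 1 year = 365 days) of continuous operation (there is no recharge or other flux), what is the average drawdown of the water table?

Δh ≈ 2.6 m

t = 40 years = 14600 d
ΔV = Q × t = 2600 m³/d × 14600 d = 3.796 × 10^7 m³
Δh = ΔV / (Sy × A) = 3.796 × 10^7 / (0.034 × 4.3 × 10^8) = 2.596 m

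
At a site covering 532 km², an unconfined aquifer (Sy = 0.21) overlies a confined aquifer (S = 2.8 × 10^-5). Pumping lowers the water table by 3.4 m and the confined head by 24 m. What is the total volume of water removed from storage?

A = 532 km² = 5.32 × 10^8 m²
Unconfined: ΔV_u = Sy × A × Δh_u = 0.21 × 5.32 × 10^8 × 3.4 = 3.798 × 10^8 m³
Confined: ΔV_c = S × A × Δh_c = 2.8 × 10^-5 × 5.32 × 10^8 × 24 = 3.575 × 10^5 m³
Total ΔV = 3.798 × 10^8 + 3.575 × 10^5 = 3.802 × 10^8 m³

ΔV ≈ 3.8 × 10^8 m³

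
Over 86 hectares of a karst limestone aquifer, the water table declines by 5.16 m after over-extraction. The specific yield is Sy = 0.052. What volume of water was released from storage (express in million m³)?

ΔV ≈ 0.231 million m³

A = 86 hectares = 8.6 × 10^5 m²
ΔV = Sy × A × Δh = 0.052 × 8.6 × 10^5 m² × 5.16 m = 2.308 × 10^5 m³
ΔV = 2.308 × 10^5 m³ = 0.2308 million m³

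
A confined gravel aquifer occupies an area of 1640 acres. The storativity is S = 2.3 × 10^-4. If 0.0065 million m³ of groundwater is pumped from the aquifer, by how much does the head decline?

Δh ≈ 4.26 m

A = 1640 acres = 6.637 × 10^6 m²
ΔV = 0.0065 million m³ = 6500 m³
Δh = ΔV / (S × A) = 6500 m³ / (2.3 × 10^-4 × 6.637 × 10^6 m²) = 4.258 m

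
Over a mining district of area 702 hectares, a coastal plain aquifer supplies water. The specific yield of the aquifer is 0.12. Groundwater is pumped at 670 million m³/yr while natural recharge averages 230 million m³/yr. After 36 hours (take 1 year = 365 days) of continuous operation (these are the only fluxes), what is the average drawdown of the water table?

Δh ≈ 2.15 m

A = 702 hectares = 7.02 × 10^6 m²
Net abstraction = 670 − 230 = 440 million m³/yr
Q_net = 440 million m³/yr = 1.205 × 10^6 m³/d
t = 36 hours = 1.5 d
ΔV = Q × t = 1.205 × 10^6 m³/d × 1.5 d = 1.808 × 10^6 m³
Δh = ΔV / (Sy × A) = 1.808 × 10^6 / (0.12 × 7.02 × 10^6) = 2.147 m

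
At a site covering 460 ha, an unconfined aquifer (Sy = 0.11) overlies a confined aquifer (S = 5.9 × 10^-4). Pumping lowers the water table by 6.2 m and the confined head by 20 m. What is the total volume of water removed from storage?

A = 460 ha = 4.6 × 10^6 m²
Unconfined: ΔV_u = Sy × A × Δh_u = 0.11 × 4.6 × 10^6 × 6.2 = 3.137 × 10^6 m³
Confined: ΔV_c = S × A × Δh_c = 5.9 × 10^-4 × 4.6 × 10^6 × 20 = 54280 m³
Total ΔV = 3.137 × 10^6 + 54280 = 3.191 × 10^6 m³

ΔV ≈ 3.19 × 10^6 m³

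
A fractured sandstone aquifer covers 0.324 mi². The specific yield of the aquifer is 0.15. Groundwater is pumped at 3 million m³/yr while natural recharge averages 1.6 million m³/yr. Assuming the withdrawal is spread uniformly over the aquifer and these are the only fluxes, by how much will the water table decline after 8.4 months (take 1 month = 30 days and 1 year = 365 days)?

Δh ≈ 7.68 m

A = 0.324 mi² = 8.392 × 10^5 m²
Net abstraction = 3 − 1.6 = 1.4 million m³/yr
Q_net = 1.4 million m³/yr = 3836 m³/d
t = 8.4 months = 252 d
ΔV = Q × t = 3836 m³/d × 252 d = 9.666 × 10^5 m³
Δh = ΔV / (Sy × A) = 9.666 × 10^5 / (0.15 × 8.392 × 10^5) = 7.679 m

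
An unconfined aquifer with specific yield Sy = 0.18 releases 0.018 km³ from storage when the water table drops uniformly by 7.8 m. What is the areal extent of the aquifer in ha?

ΔV = 0.018 km³ = 1.8 × 10^7 m³
A = ΔV / (Sy × Δh) = 1.8 × 10^7 / (0.18 × 7.8) = 1.282 × 10^7 m²
A = 1.282 × 10^7 m² = 1282 ha

A ≈ 1280 ha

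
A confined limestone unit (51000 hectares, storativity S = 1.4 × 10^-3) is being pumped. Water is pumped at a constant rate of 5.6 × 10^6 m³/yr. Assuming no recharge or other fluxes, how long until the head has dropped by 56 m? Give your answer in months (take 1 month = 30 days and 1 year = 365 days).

A = 51000 hectares = 5.1 × 10^8 m²
ΔV = S × A × Δh = 0.0014 × 5.1 × 10^8 × 56 = 3.998 × 10^7 m³
Q = 5.6 × 10^6 m³/yr = 15340 m³/d
t = ΔV / Q = 3.998 × 10^7 m³ / 15340 m³/d = 2606 d
t = 2606 d ≈ 86.87 months

t ≈ 86.9 months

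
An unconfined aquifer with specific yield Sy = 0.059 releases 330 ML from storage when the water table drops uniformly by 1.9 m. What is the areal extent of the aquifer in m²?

ΔV = 330 ML = 3.3 × 10^5 m³
A = ΔV / (Sy × Δh) = 3.3 × 10^5 / (0.059 × 1.9) = 2.944 × 10^6 m²

A ≈ 2.94 × 10^6 m²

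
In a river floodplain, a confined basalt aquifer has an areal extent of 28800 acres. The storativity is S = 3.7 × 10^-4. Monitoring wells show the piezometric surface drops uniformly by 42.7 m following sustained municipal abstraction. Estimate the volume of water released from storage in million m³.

A = 28800 acres = 1.165 × 10^8 m²
ΔV = S × A × Δh = 3.7 × 10^-4 × 1.165 × 10^8 m² × 42.7 m = 1.841 × 10^6 m³
ΔV = 1.841 × 10^6 m³ = 1.841 million m³

ΔV ≈ 1.84 million m³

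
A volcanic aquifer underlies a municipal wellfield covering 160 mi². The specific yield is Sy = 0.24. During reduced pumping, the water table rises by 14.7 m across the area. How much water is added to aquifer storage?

ΔV ≈ 1.46 × 10^9 m³

A = 160 mi² = 4.144 × 10^8 m²
ΔV = Sy × A × Δh = 0.24 × 4.144 × 10^8 m² × 14.7 m = 1.462 × 10^9 m³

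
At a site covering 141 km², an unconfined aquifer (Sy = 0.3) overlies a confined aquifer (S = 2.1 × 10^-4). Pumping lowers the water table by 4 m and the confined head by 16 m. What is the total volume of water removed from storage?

ΔV ≈ 1.7 × 10^8 m³

A = 141 km² = 1.41 × 10^8 m²
Unconfined: ΔV_u = Sy × A × Δh_u = 0.3 × 1.41 × 10^8 × 4 = 1.692 × 10^8 m³
Confined: ΔV_c = S × A × Δh_c = 2.1 × 10^-4 × 1.41 × 10^8 × 16 = 4.738 × 10^5 m³
Total ΔV = 1.692 × 10^8 + 4.738 × 10^5 = 1.697 × 10^8 m³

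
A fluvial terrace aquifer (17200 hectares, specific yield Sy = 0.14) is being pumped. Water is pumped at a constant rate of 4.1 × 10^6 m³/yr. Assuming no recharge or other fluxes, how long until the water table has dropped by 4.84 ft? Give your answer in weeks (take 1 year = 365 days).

t ≈ 452 weeks

A = 17200 hectares = 1.72 × 10^8 m²
Δh = 4.84 ft = 1.475 m
ΔV = Sy × A × Δh = 0.14 × 1.72 × 10^8 × 1.475 = 3.552 × 10^7 m³
Q = 4.1 × 10^6 m³/yr = 11230 m³/d
t = ΔV / Q = 3.552 × 10^7 m³ / 11230 m³/d = 3162 d
t = 3162 d ≈ 451.8 weeks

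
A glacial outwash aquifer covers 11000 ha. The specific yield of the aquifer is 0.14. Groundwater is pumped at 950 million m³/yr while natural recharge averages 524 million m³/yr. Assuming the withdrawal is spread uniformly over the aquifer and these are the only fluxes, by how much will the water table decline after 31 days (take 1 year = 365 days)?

Δh ≈ 2.35 m

A = 11000 ha = 1.1 × 10^8 m²
Net abstraction = 950 − 524 = 426 million m³/yr
Q_net = 426 million m³/yr = 1.167 × 10^6 m³/d
ΔV = Q × t = 1.167 × 10^6 m³/d × 31 d = 3.618 × 10^7 m³
Δh = ΔV / (Sy × A) = 3.618 × 10^7 / (0.14 × 1.1 × 10^8) = 2.349 m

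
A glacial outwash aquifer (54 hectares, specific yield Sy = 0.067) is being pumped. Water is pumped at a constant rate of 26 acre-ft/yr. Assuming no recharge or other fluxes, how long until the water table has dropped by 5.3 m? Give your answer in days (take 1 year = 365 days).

t ≈ 2180 days

A = 54 hectares = 5.4 × 10^5 m²
ΔV = Sy × A × Δh = 0.067 × 5.4 × 10^5 × 5.3 = 1.918 × 10^5 m³
Q = 26 acre-ft/yr = 87.86 m³/d
t = ΔV / Q = 1.918 × 10^5 m³ / 87.86 m³/d = 2182 d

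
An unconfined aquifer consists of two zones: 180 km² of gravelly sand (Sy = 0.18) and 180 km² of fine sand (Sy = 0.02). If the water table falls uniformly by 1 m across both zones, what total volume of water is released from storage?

A₁ = 180 km² = 1.8 × 10^8 m²; A₂ = 180 km² = 1.8 × 10^8 m²
ΔV₁ = 0.18 × 1.8 × 10^8 × 1 = 3.24 × 10^7 m³
ΔV₂ = 0.02 × 1.8 × 10^8 × 1 = 3.6 × 10^6 m³
ΔV = ΔV₁ + ΔV₂ = 3.6 × 10^7 m³

ΔV ≈ 3.6 × 10^7 m³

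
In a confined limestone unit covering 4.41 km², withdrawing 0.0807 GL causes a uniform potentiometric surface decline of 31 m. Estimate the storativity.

S ≈ 5.9 × 10^-4

A = 4.41 km² = 4.41 × 10^6 m²
ΔV = 0.0807 GL = 80700 m³
S = ΔV / (A × Δh) = 80700 m³ / (4.41 × 10^6 m² × 31 m) = 5.903 × 10^-4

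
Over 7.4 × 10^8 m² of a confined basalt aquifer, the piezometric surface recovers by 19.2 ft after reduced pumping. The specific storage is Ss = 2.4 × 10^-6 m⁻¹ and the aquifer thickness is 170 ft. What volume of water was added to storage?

ΔV ≈ 5.39 × 10^5 m³

b = 170 ft = 51.82 m
S = Ss × b = 2.4 × 10^-6 m⁻¹ × 51.82 m = 1.244 × 10^-4
Δh = 19.2 ft = 5.852 m
ΔV = S × A × Δh = 1.244 × 10^-4 × 7.4 × 10^8 m² × 5.852 m = 5.385 × 10^5 m³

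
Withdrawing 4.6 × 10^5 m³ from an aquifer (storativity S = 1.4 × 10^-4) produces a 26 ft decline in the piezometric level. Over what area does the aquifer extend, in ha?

Δh = 26 ft = 7.925 m
A = ΔV / (S × Δh) = 4.6 × 10^5 / (1.4 × 10^-4 × 7.925) = 4.146 × 10^8 m²
A = 4.146 × 10^8 m² = 41460 ha

A ≈ 41500 ha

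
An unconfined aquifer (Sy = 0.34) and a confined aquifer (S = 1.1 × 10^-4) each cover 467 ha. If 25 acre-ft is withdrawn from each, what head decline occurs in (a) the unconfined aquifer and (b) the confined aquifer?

A = 467 ha = 4.67 × 10^6 m²
ΔV = 25 acre-ft = 30840 m³
Unconfined: Δh_u = ΔV/(Sy·A) = 30840/(0.34 × 4.67 × 10^6) = 0.01942 m
Confined: Δh_c = ΔV/(S·A) = 30840/(1.1 × 10^-4 × 4.67 × 10^6) = 60.03 m

Δh_u ≈ 0.0194 m; Δh_c ≈ 60 m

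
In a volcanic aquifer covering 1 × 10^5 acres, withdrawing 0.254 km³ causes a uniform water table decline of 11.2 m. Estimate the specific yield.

Sy ≈ 0.056

A = 1 × 10^5 acres = 4.047 × 10^8 m²
ΔV = 0.254 km³ = 2.54 × 10^8 m³
Sy = ΔV / (A × Δh) = 2.54 × 10^8 m³ / (4.047 × 10^8 m² × 11.2 m) = 0.05604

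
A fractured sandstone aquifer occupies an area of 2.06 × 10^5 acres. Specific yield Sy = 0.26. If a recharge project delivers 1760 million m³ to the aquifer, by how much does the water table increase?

Δh ≈ 8.12 m

A = 2.06 × 10^5 acres = 8.337 × 10^8 m²
ΔV = 1760 million m³ = 1.76 × 10^9 m³
Δh = ΔV / (Sy × A) = 1.76 × 10^9 m³ / (0.26 × 8.337 × 10^8 m²) = 8.12 m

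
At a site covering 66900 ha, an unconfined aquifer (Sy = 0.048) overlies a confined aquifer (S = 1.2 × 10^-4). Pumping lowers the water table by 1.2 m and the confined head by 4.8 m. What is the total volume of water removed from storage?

A = 66900 ha = 6.69 × 10^8 m²
Unconfined: ΔV_u = Sy × A × Δh_u = 0.048 × 6.69 × 10^8 × 1.2 = 3.853 × 10^7 m³
Confined: ΔV_c = S × A × Δh_c = 1.2 × 10^-4 × 6.69 × 10^8 × 4.8 = 3.853 × 10^5 m³
Total ΔV = 3.853 × 10^7 + 3.853 × 10^5 = 3.892 × 10^7 m³

ΔV ≈ 3.89 × 10^7 m³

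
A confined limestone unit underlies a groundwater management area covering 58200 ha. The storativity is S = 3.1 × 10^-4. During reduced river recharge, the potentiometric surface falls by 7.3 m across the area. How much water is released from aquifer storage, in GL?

A = 58200 ha = 5.82 × 10^8 m²
ΔV = S × A × Δh = 3.1 × 10^-4 × 5.82 × 10^8 m² × 7.3 m = 1.317 × 10^6 m³
ΔV = 1.317 × 10^6 m³ = 1.317 GL

ΔV ≈ 1.32 GL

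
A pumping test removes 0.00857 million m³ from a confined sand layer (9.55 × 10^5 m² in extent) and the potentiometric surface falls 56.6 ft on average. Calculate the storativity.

S ≈ 5.2 × 10^-4

Δh = 56.6 ft = 17.25 m
ΔV = 0.00857 million m³ = 8570 m³
S = ΔV / (A × Δh) = 8570 m³ / (9.55 × 10^5 m² × 17.25 m) = 5.202 × 10^-4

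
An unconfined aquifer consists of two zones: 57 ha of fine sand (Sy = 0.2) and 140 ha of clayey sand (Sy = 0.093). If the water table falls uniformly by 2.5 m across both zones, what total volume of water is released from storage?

ΔV ≈ 6.11 × 10^5 m³

A₁ = 57 ha = 5.7 × 10^5 m²; A₂ = 140 ha = 1.4 × 10^6 m²
ΔV₁ = 0.2 × 5.7 × 10^5 × 2.5 = 2.85 × 10^5 m³
ΔV₂ = 0.093 × 1.4 × 10^6 × 2.5 = 3.255 × 10^5 m³
ΔV = ΔV₁ + ΔV₂ = 6.105 × 10^5 m³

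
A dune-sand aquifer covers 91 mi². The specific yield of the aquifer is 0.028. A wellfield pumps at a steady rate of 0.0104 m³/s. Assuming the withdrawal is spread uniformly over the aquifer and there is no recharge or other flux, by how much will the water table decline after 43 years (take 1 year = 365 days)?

A = 91 mi² = 2.357 × 10^8 m²
Q = 0.0104 m³/s = 898.6 m³/d
t = 43 years = 15700 d
ΔV = Q × t = 898.6 m³/d × 15700 d = 1.41 × 10^7 m³
Δh = ΔV / (Sy × A) = 1.41 × 10^7 / (0.028 × 2.357 × 10^8) = 2.137 m

Δh ≈ 2.14 m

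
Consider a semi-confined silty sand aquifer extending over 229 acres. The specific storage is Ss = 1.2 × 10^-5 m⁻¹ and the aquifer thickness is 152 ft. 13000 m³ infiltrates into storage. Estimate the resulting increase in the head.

Δh ≈ 25.2 m

b = 152 ft = 46.33 m
S = Ss × b = 1.2 × 10^-5 m⁻¹ × 46.33 m = 5.56 × 10^-4
A = 229 acres = 9.267 × 10^5 m²
Δh = ΔV / (S × A) = 13000 m³ / (5.56 × 10^-4 × 9.267 × 10^5 m²) = 25.23 m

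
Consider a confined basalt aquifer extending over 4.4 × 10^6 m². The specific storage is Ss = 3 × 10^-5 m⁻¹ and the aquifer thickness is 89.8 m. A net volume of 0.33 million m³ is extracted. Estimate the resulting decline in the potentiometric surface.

Δh ≈ 27.8 m

S = Ss × b = 3 × 10^-5 m⁻¹ × 89.8 m = 2.694 × 10^-3
ΔV = 0.33 million m³ = 3.3 × 10^5 m³
Δh = ΔV / (S × A) = 3.3 × 10^5 m³ / (0.002694 × 4.4 × 10^6 m²) = 27.84 m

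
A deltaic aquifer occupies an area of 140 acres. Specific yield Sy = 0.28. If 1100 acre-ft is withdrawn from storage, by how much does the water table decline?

Δh ≈ 8.55 m

A = 140 acres = 5.666 × 10^5 m²
ΔV = 1100 acre-ft = 1.357 × 10^6 m³
Δh = ΔV / (Sy × A) = 1.357 × 10^6 m³ / (0.28 × 5.666 × 10^5 m²) = 8.553 m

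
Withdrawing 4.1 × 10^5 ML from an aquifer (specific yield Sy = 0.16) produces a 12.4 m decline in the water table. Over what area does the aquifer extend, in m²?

ΔV = 4.1 × 10^5 ML = 4.1 × 10^8 m³
A = ΔV / (Sy × Δh) = 4.1 × 10^8 / (0.16 × 12.4) = 2.067 × 10^8 m²

A ≈ 2.07 × 10^8 m²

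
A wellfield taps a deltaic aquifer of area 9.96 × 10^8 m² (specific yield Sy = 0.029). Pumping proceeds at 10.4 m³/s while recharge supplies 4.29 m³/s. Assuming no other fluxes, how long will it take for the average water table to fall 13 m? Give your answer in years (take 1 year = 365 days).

ΔV = Sy × A × Δh = 0.029 × 9.96 × 10^8 × 13 = 3.755 × 10^8 m³
Net withdrawal = 10.4 − 4.29 = 6.11 m³/s = 5.279 × 10^5 m³/d
t = ΔV / Q = 3.755 × 10^8 m³ / 5.279 × 10^5 m³/d = 711.3 d
t = 711.3 d ≈ 1.949 years

t ≈ 1.95 years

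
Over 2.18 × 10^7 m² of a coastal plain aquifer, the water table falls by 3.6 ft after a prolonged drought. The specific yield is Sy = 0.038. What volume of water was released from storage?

Δh = 3.6 ft = 1.097 m
ΔV = Sy × A × Δh = 0.038 × 2.18 × 10^7 m² × 1.097 m = 9.09 × 10^5 m³

ΔV ≈ 9.09 × 10^5 m³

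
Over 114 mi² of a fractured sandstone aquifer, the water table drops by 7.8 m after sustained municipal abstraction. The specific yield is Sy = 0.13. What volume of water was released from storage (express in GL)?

A = 114 mi² = 2.953 × 10^8 m²
ΔV = Sy × A × Δh = 0.13 × 2.953 × 10^8 m² × 7.8 m = 2.994 × 10^8 m³
ΔV = 2.994 × 10^8 m³ = 299.4 GL

ΔV ≈ 299 GL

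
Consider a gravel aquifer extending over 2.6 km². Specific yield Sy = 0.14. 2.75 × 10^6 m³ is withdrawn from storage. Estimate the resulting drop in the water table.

Δh ≈ 7.55 m

A = 2.6 km² = 2.6 × 10^6 m²
Δh = ΔV / (Sy × A) = 2.75 × 10^6 m³ / (0.14 × 2.6 × 10^6 m²) = 7.555 m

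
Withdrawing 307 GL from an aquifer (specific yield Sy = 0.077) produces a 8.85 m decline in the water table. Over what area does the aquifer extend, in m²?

ΔV = 307 GL = 3.07 × 10^8 m³
A = ΔV / (Sy × Δh) = 3.07 × 10^8 / (0.077 × 8.85) = 4.505 × 10^8 m²

A ≈ 4.51 × 10^8 m²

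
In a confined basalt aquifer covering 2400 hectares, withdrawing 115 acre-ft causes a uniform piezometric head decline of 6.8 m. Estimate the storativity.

A = 2400 hectares = 2.4 × 10^7 m²
ΔV = 115 acre-ft = 1.419 × 10^5 m³
S = ΔV / (A × Δh) = 1.419 × 10^5 m³ / (2.4 × 10^7 m² × 6.8 m) = 8.692 × 10^-4

S ≈ 8.7 × 10^-4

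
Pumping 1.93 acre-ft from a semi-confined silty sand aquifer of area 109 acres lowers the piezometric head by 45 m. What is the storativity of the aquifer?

A = 109 acres = 4.411 × 10^5 m²
ΔV = 1.93 acre-ft = 2381 m³
S = ΔV / (A × Δh) = 2381 m³ / (4.411 × 10^5 m² × 45 m) = 1.199 × 10^-4

S ≈ 1.2 × 10^-4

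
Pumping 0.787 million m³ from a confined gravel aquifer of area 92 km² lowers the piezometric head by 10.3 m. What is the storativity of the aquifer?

S ≈ 8.3 × 10^-4

A = 92 km² = 9.2 × 10^7 m²
ΔV = 0.787 million m³ = 7.87 × 10^5 m³
S = ΔV / (A × Δh) = 7.87 × 10^5 m³ / (9.2 × 10^7 m² × 10.3 m) = 8.305 × 10^-4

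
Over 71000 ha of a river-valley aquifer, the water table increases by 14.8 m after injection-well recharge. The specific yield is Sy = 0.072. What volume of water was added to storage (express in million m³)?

A = 71000 ha = 7.1 × 10^8 m²
ΔV = Sy × A × Δh = 0.072 × 7.1 × 10^8 m² × 14.8 m = 7.566 × 10^8 m³
ΔV = 7.566 × 10^8 m³ = 756.6 million m³

ΔV ≈ 757 million m³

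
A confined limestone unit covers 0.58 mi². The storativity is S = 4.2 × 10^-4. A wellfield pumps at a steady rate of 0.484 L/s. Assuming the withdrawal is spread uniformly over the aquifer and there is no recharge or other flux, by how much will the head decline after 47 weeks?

A = 0.58 mi² = 1.502 × 10^6 m²
Q = 0.484 L/s = 41.82 m³/d
t = 47 weeks = 329 d
ΔV = Q × t = 41.82 m³/d × 329 d = 13760 m³
Δh = ΔV / (S × A) = 13760 / (4.2 × 10^-4 × 1.502 × 10^6) = 21.81 m

Δh ≈ 21.8 m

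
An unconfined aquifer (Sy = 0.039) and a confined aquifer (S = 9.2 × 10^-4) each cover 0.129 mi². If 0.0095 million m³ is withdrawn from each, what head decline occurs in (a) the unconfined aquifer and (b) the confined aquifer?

A = 0.129 mi² = 3.341 × 10^5 m²
ΔV = 0.0095 million m³ = 9500 m³
Unconfined: Δh_u = ΔV/(Sy·A) = 9500/(0.039 × 3.341 × 10^5) = 0.7291 m
Confined: Δh_c = ΔV/(S·A) = 9500/(9.2 × 10^-4 × 3.341 × 10^5) = 30.91 m

Δh_u ≈ 0.729 m; Δh_c ≈ 30.9 m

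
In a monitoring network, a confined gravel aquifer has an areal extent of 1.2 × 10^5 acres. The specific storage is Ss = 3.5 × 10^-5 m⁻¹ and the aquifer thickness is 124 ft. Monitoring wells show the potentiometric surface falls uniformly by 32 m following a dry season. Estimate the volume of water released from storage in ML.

ΔV ≈ 20600 ML

b = 124 ft = 37.8 m
S = Ss × b = 3.5 × 10^-5 m⁻¹ × 37.8 m = 1.323 × 10^-3
A = 1.2 × 10^5 acres = 4.856 × 10^8 m²
ΔV = S × A × Δh = 0.001323 × 4.856 × 10^8 m² × 32 m = 2.056 × 10^7 m³
ΔV = 2.056 × 10^7 m³ = 20560 ML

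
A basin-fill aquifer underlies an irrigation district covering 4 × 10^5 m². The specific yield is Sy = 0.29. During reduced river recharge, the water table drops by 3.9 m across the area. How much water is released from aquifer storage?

ΔV ≈ 4.52 × 10^5 m³

ΔV = Sy × A × Δh = 0.29 × 4 × 10^5 m² × 3.9 m = 4.524 × 10^5 m³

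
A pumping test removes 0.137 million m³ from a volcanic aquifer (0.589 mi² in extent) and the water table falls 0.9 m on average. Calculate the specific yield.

A = 0.589 mi² = 1.526 × 10^6 m²
ΔV = 0.137 million m³ = 1.37 × 10^5 m³
Sy = ΔV / (A × Δh) = 1.37 × 10^5 m³ / (1.526 × 10^6 m² × 0.9 m) = 0.09978

Sy ≈ 0.1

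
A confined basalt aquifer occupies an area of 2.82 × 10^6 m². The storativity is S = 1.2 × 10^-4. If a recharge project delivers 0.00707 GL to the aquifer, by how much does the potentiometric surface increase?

Δh ≈ 20.9 m

ΔV = 0.00707 GL = 7070 m³
Δh = ΔV / (S × A) = 7070 m³ / (1.2 × 10^-4 × 2.82 × 10^6 m²) = 20.89 m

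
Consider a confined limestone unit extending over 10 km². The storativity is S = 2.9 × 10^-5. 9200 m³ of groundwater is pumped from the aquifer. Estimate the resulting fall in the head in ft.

Δh ≈ 104 ft

A = 10 km² = 1 × 10^7 m²
Δh = ΔV / (S × A) = 9200 m³ / (2.9 × 10^-5 × 1 × 10^7 m²) = 31.72 m
Δh = 31.72 m = 104.1 ft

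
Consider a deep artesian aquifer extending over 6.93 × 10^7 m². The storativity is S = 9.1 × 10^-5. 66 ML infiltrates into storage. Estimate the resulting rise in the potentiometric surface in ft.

Δh ≈ 34.3 ft

ΔV = 66 ML = 66000 m³
Δh = ΔV / (S × A) = 66000 m³ / (9.1 × 10^-5 × 6.93 × 10^7 m²) = 10.47 m
Δh = 10.47 m = 34.34 ft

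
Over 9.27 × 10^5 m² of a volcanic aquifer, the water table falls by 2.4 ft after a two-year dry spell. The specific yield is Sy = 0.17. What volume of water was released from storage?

Δh = 2.4 ft = 0.7315 m
ΔV = Sy × A × Δh = 0.17 × 9.27 × 10^5 m² × 0.7315 m = 1.153 × 10^5 m³

ΔV ≈ 1.15 × 10^5 m³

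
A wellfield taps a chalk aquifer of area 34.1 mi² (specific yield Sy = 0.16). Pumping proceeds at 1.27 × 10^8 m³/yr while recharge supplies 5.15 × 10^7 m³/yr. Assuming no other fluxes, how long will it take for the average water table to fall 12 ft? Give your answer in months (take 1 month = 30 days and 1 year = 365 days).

A = 34.1 mi² = 8.832 × 10^7 m²
Δh = 12 ft = 3.658 m
ΔV = Sy × A × Δh = 0.16 × 8.832 × 10^7 × 3.658 = 5.169 × 10^7 m³
Net withdrawal = 1.27 × 10^8 − 5.15 × 10^7 = 7.55 × 10^7 m³/yr = 2.068 × 10^5 m³/d
t = ΔV / Q = 5.169 × 10^7 m³ / 2.068 × 10^5 m³/d = 249.9 d
t = 249.9 d ≈ 8.329 months

t ≈ 8.33 months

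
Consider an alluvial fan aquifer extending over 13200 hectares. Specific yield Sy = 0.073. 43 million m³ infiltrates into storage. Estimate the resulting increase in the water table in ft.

A = 13200 hectares = 1.32 × 10^8 m²
ΔV = 43 million m³ = 4.3 × 10^7 m³
Δh = ΔV / (Sy × A) = 4.3 × 10^7 m³ / (0.073 × 1.32 × 10^8 m²) = 4.462 m
Δh = 4.462 m = 14.64 ft

Δh ≈ 14.6 ft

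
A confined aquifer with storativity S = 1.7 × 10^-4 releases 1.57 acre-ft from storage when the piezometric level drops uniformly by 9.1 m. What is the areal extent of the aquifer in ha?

A ≈ 125 ha

ΔV = 1.57 acre-ft = 1937 m³
A = ΔV / (S × Δh) = 1937 / (1.7 × 10^-4 × 9.1) = 1.252 × 10^6 m²
A = 1.252 × 10^6 m² = 125.2 ha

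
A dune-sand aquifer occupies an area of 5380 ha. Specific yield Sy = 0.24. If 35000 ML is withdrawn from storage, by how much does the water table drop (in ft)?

Δh ≈ 8.89 ft

A = 5380 ha = 5.38 × 10^7 m²
ΔV = 35000 ML = 3.5 × 10^7 m³
Δh = ΔV / (Sy × A) = 3.5 × 10^7 m³ / (0.24 × 5.38 × 10^7 m²) = 2.711 m
Δh = 2.711 m = 8.893 ft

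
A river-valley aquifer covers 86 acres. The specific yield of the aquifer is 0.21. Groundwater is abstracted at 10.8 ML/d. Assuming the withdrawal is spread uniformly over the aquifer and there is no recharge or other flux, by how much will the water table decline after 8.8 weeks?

Δh ≈ 9.1 m

A = 86 acres = 3.48 × 10^5 m²
Q = 10.8 ML/d = 10800 m³/d
t = 8.8 weeks = 61.6 d
ΔV = Q × t = 10800 m³/d × 61.6 d = 6.653 × 10^5 m³
Δh = ΔV / (Sy × A) = 6.653 × 10^5 / (0.21 × 3.48 × 10^5) = 9.103 m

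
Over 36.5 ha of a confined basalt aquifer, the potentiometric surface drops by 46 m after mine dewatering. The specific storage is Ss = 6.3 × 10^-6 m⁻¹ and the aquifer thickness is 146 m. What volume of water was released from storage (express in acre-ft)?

S = Ss × b = 6.3 × 10^-6 m⁻¹ × 146 m = 9.198 × 10^-4
A = 36.5 ha = 3.65 × 10^5 m²
ΔV = S × A × Δh = 9.198 × 10^-4 × 3.65 × 10^5 m² × 46 m = 15440 m³
ΔV = 15440 m³ = 12.52 acre-ft

ΔV ≈ 12.5 acre-ft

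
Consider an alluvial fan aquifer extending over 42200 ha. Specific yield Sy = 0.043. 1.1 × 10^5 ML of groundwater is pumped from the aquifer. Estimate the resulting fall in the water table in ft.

A = 42200 ha = 4.22 × 10^8 m²
ΔV = 1.1 × 10^5 ML = 1.1 × 10^8 m³
Δh = ΔV / (Sy × A) = 1.1 × 10^8 m³ / (0.043 × 4.22 × 10^8 m²) = 6.062 m
Δh = 6.062 m = 19.89 ft

Δh ≈ 19.9 ft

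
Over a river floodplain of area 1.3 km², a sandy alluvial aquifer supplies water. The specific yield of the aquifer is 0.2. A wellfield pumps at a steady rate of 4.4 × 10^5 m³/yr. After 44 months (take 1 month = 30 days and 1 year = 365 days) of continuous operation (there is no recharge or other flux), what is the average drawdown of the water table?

A = 1.3 km² = 1.3 × 10^6 m²
Q = 4.4 × 10^5 m³/yr = 1205 m³/d
t = 44 months = 1320 d
ΔV = Q × t = 1205 m³/d × 1320 d = 1.591 × 10^6 m³
Δh = ΔV / (Sy × A) = 1.591 × 10^6 / (0.2 × 1.3 × 10^6) = 6.12 m

Δh ≈ 6.12 m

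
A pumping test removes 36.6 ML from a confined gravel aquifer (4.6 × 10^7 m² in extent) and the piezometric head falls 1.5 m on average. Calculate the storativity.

S ≈ 5.3 × 10^-4

ΔV = 36.6 ML = 36600 m³
S = ΔV / (A × Δh) = 36600 m³ / (4.6 × 10^7 m² × 1.5 m) = 5.304 × 10^-4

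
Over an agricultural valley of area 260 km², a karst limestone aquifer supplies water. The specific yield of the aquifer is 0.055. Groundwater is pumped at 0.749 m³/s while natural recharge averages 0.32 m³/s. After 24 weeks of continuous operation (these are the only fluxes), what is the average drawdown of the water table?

Δh ≈ 0.435 m

A = 260 km² = 2.6 × 10^8 m²
Net abstraction = 0.749 − 0.32 = 0.429 m³/s
Q_net = 0.429 m³/s = 37070 m³/d
t = 24 weeks = 168 d
ΔV = Q × t = 37070 m³/d × 168 d = 6.227 × 10^6 m³
Δh = ΔV / (Sy × A) = 6.227 × 10^6 / (0.055 × 2.6 × 10^8) = 0.4355 m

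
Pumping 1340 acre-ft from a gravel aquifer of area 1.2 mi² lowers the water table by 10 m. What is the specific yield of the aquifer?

A = 1.2 mi² = 3.108 × 10^6 m²
ΔV = 1340 acre-ft = 1.653 × 10^6 m³
Sy = ΔV / (A × Δh) = 1.653 × 10^6 m³ / (3.108 × 10^6 m² × 10 m) = 0.05318

Sy ≈ 0.053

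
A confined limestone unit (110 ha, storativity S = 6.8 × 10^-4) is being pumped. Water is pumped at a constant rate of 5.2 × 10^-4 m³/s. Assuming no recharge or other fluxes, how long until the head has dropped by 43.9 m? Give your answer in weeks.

t ≈ 104 weeks

A = 110 ha = 1.1 × 10^6 m²
ΔV = S × A × Δh = 6.8 × 10^-4 × 1.1 × 10^6 × 43.9 = 32840 m³
Q = 5.2 × 10^-4 m³/s = 44.93 m³/d
t = ΔV / Q = 32840 m³ / 44.93 m³/d = 730.9 d
t = 730.9 d ≈ 104.4 weeks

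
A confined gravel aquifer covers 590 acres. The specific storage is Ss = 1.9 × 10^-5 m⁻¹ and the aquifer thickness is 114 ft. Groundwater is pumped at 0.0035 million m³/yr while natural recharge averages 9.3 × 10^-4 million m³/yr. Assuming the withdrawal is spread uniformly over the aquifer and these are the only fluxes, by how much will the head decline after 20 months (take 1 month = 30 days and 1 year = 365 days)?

Δh ≈ 2.68 m

b = 114 ft = 34.75 m
S = Ss × b = 1.9 × 10^-5 m⁻¹ × 34.75 m = 6.602 × 10^-4
A = 590 acres = 2.388 × 10^6 m²
Net abstraction = 0.0035 − 9.3 × 10^-4 = 0.00257 million m³/yr
Q_net = 0.00257 million m³/yr = 7.041 m³/d
t = 20 months = 600 d
ΔV = Q × t = 7.041 m³/d × 600 d = 4225 m³
Δh = ΔV / (S × A) = 4225 / (6.602 × 10^-4 × 2.388 × 10^6) = 2.68 m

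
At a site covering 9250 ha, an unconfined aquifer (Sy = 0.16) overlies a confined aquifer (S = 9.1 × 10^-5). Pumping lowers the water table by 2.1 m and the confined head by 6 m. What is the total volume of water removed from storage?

A = 9250 ha = 9.25 × 10^7 m²
Unconfined: ΔV_u = Sy × A × Δh_u = 0.16 × 9.25 × 10^7 × 2.1 = 3.108 × 10^7 m³
Confined: ΔV_c = S × A × Δh_c = 9.1 × 10^-5 × 9.25 × 10^7 × 6 = 50500 m³
Total ΔV = 3.108 × 10^7 + 50500 = 3.113 × 10^7 m³

ΔV ≈ 3.11 × 10^7 m³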